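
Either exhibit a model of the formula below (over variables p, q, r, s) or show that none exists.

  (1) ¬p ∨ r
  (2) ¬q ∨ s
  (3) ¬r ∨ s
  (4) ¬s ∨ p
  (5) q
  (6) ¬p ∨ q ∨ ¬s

p: True, q: True, r: True, s: True

(q) alone gives q = True.
(s) alone gives s = True.
(p) alone gives p = True.
(r) alone gives r = True.
This assignment satisfies each clause.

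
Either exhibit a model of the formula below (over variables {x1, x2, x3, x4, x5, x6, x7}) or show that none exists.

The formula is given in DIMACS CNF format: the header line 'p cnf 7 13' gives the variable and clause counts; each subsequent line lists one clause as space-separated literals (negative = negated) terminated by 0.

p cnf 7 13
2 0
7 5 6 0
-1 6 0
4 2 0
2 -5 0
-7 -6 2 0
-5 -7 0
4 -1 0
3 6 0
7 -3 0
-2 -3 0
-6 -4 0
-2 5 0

x1 ↦ False,  x2 ↦ True,  x3 ↦ False,  x4 ↦ False,  x5 ↦ True,  x6 ↦ True,  x7 ↦ False

(x2) alone gives x2 = True.
(¬x3) alone gives x3 = False.
(x6) alone gives x6 = True.
(¬x4) alone gives x4 = False.
(¬x1) alone gives x1 = False.
(x5) alone gives x5 = True.
(¬x7) alone gives x7 = False.
Every clause now holds.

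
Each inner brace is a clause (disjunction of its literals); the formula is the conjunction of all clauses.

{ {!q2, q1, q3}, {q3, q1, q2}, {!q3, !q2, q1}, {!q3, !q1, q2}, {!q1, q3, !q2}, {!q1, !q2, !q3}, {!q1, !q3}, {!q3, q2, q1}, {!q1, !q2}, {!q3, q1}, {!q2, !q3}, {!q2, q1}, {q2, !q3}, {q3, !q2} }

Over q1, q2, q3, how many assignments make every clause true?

1

There are 2^3 = 8 truth assignments over (q1, q2, q3).
Check each against the 14 clauses (columns in the order q1, q2, q3):
  F F F  ✗ fails (q3 || q1 || q2)
  F F T  ✗ fails (!q3 || q2 || q1)
  F T F  ✗ fails (!q2 || q1 || q3)
  F T T  ✗ fails (!q3 || !q2 || q1)
  T F F  ✓ satisfies all
  T F T  ✗ fails (!q3 || !q1 || q2)
  T T F  ✗ fails (!q1 || q3 || !q2)
  T T T  ✗ fails (!q1 || !q2 || !q3)
1 of the 8 rows is a model.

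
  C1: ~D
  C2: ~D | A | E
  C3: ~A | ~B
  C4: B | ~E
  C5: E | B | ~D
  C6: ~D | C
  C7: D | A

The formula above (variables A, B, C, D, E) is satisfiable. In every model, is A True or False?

Suppose A = 0.
The clause (~D) is unit, so D = 0.
But (D) is also a unit clause — contradiction.
So every satisfying assignment has A = True.

True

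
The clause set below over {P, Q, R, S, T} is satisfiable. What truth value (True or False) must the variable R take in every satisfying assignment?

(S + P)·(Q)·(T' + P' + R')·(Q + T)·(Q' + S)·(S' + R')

Suppose R = 1.
(Q) alone gives Q = 1.
(S) alone gives S = 1.
But (S') is also a unit clause — contradiction.
So every satisfying assignment has R = False.

False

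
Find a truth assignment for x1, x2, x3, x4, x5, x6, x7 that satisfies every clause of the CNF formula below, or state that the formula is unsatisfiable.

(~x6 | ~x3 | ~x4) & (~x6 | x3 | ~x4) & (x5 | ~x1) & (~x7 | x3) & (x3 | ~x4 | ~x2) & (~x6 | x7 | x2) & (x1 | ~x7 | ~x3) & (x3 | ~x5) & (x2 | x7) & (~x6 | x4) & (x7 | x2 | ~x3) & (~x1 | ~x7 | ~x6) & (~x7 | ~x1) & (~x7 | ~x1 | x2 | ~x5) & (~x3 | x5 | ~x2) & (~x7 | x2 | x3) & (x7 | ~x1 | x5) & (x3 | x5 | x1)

Branch on x5: set x5 = 1.
The clause (x3) is unit, so x3 = 1.
Branch on x6: set x6 = 0.
Branch on x1: set x1 = 0.
The clause (~x7) is unit, so x7 = 0.
The clause (x2) is unit, so x2 = 1.
All clauses hold; x4 can take either value.

x1=0,  x2=1,  x3=1,  x4=0,  x5=1,  x6=0,  x7=0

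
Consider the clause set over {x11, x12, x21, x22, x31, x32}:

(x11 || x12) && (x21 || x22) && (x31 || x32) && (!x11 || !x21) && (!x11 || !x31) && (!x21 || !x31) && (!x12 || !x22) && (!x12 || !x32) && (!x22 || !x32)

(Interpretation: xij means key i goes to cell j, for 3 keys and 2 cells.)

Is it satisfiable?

No

Branch on x11: set x11 = true.
(!x21) alone gives x21 = false.
(x22) alone gives x22 = true.
(!x31) alone gives x31 = false.
(x32) alone gives x32 = true.
That conflicts with the unit clause (!x32).
Undo x11 and try x11 = false.
(x12) alone gives x12 = true.
(!x22) alone gives x22 = false.
(x21) alone gives x21 = true.
(!x31) alone gives x31 = false.
(x32) alone gives x32 = true.
That conflicts with the unit clause (!x32).
Neither x11 = true nor x11 = false works.
No assignment satisfies every clause.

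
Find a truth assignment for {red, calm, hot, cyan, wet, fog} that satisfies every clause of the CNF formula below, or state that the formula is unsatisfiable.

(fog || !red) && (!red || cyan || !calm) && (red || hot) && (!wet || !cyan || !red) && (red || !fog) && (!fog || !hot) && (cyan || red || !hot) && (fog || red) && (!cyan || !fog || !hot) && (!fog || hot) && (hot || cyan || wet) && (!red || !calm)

UNSATISFIABLE

Case fog = true:
(red) alone gives red = true.
(!hot) alone gives hot = false.
Now (hot) is unsatisfied and unit — conflict.
So fog must be the other value — set fog = false.
(!red) alone gives red = false.
Now (red) is unsatisfied and unit — conflict.
Both values of fog lead to a conflict.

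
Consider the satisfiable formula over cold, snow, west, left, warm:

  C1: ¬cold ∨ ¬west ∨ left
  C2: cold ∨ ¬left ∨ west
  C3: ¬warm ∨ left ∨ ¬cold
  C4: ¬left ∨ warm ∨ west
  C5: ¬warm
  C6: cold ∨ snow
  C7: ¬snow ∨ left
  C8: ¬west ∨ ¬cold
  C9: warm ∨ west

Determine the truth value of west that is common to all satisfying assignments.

Suppose west = False.
From the singleton clause (¬warm), warm = False.
Now (warm) is unsatisfied and unit — conflict.
So every satisfying assignment has west = True.

True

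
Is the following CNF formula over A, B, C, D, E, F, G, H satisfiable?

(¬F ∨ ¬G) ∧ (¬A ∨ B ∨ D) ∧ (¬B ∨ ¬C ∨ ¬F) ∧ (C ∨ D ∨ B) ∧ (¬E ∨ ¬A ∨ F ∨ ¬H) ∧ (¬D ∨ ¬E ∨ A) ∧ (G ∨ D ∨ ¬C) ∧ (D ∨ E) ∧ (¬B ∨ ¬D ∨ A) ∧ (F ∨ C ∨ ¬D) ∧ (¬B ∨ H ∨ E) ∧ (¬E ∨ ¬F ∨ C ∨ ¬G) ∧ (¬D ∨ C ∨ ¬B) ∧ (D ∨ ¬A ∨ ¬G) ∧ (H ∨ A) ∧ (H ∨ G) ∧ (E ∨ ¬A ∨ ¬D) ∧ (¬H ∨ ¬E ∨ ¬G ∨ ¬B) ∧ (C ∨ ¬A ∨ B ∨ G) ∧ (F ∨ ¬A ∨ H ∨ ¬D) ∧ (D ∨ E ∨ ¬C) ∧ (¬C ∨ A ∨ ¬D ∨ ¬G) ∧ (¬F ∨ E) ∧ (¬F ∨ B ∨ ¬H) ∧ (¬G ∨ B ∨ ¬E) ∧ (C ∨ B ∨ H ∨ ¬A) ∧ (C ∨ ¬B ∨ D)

Yes

Branch on F: set F = False.
Branch on D: set D = True.
(C) alone gives C = True.
Branch on E: set E = False.
(¬A) alone gives A = False.
(¬B) alone gives B = False.
(H) alone gives H = True.
(¬G) alone gives G = False.
All clauses are satisfied.
A satisfying assignment: A: False,  B: False,  C: True,  D: True,  E: False,  F: False,  G: False,  H: True.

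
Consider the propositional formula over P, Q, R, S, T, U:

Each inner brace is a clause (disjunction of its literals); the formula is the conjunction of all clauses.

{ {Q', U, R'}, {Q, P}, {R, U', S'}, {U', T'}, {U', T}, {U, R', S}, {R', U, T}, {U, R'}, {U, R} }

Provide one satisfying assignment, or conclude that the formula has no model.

UNSATISFIABLE

Case Q = 1:
Case U = 1:
Unit clause (T') forces T = 0.
Now (T) is unsatisfied and unit — conflict.
So U must be the other value — set U = 0.
Unit clause (R') forces R = 0.
Now (R) is unsatisfied and unit — conflict.
Either choice for U ends in contradiction.
So Q must be the other value — set Q = 0.
Unit clause (P) forces P = 1.
Case U = 0:
Unit clause (R') forces R = 0.
Now (R) is unsatisfied and unit — conflict.
So U must be the other value — set U = 1.
Unit clause (T') forces T = 0.
Now (T) is unsatisfied and unit — conflict.
Either choice for U ends in contradiction.
Either choice for Q ends in contradiction.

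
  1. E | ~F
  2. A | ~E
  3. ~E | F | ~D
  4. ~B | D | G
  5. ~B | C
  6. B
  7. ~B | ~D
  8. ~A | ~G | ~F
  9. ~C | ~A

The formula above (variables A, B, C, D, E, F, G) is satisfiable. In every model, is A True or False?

False

Suppose A = 1.
(B) alone gives B = 1.
(C) alone gives C = 1.
Now (~C) is unsatisfied and unit — conflict.
So every satisfying assignment has A = False.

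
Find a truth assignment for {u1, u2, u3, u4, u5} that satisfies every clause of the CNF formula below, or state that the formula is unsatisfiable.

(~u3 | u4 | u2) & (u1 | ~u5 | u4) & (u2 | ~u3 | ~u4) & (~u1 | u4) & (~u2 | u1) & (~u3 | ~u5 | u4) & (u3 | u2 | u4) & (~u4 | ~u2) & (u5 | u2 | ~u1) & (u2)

(u2) alone gives u2 = 1.
(u1) alone gives u1 = 1.
(u4) alone gives u4 = 1.
That conflicts with the unit clause (~u4).

UNSATISFIABLE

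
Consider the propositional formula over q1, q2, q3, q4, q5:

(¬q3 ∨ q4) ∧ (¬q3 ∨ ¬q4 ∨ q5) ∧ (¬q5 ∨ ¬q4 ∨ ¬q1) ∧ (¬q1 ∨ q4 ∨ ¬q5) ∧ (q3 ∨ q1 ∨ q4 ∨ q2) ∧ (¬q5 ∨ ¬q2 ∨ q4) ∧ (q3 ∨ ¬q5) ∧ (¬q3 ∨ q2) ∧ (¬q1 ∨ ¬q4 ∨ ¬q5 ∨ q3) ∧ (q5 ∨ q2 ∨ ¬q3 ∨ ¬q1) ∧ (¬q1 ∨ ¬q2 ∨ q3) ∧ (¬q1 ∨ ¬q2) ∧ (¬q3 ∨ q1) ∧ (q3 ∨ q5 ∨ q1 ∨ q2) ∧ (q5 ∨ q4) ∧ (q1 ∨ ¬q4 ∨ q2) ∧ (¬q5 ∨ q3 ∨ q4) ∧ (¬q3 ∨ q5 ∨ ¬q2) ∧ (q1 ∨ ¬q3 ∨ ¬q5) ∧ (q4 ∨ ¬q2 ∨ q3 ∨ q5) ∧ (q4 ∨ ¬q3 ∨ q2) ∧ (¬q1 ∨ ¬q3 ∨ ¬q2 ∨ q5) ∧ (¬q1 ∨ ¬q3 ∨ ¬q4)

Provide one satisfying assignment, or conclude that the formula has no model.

q1: True,  q2: False,  q3: False,  q4: True,  q5: False

Case q3 = False:
The clause (¬q5) is unit, so q5 = False.
The clause (q4) is unit, so q4 = True.
Case q1 = True:
The clause (¬q2) is unit, so q2 = False.
This assignment satisfies each clause.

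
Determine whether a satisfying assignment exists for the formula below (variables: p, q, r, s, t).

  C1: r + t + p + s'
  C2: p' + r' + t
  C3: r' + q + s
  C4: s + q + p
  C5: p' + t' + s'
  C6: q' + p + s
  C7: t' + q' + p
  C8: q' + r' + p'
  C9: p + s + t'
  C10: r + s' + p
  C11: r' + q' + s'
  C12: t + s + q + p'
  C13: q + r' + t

Case p = 1:
Case r = 0:
Case t = 0:
Case s = 1:
All clauses hold; q can take either value.
A satisfying assignment: p=1,  q=0,  r=0,  s=1,  t=0.

Yes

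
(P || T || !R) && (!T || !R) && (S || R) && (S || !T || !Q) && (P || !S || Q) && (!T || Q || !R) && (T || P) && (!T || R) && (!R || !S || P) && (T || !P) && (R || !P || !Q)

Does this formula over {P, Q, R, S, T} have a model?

Try T = false.
(P) alone gives P = true.
That conflicts with the unit clause (!P).
That branch fails; take T = true instead.
(!R) alone gives R = false.
That conflicts with the unit clause (R).
Both values of T lead to a conflict.
No assignment satisfies every clause.

No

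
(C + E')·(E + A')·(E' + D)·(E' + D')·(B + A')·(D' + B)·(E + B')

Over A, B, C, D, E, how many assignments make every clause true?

2

There are 2^5 = 32 truth assignments over (A, B, C, D, E).
Split on A. With A = 1, the clauses containing A are satisfied and A' drops from the rest; 0 of the 2^4 = 16 assignments to the other variables satisfy what remains.
With A = 0, by the same count on the reduced clause set, 2 assignments work.
Total: 0 + 2 = 2.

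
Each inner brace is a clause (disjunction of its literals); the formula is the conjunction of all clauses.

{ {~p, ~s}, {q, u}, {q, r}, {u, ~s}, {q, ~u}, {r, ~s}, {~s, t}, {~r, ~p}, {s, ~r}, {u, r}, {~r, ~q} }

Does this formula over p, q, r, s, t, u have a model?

Suppose p = 1.
(~s) alone gives s = 0.
(~r) alone gives r = 0.
(q) alone gives q = 1.
(u) alone gives u = 1.
All clauses hold; t can take either value.
A satisfying assignment: p: 1, q: 1, r: 0, s: 0, t: 1, u: 1.

Yes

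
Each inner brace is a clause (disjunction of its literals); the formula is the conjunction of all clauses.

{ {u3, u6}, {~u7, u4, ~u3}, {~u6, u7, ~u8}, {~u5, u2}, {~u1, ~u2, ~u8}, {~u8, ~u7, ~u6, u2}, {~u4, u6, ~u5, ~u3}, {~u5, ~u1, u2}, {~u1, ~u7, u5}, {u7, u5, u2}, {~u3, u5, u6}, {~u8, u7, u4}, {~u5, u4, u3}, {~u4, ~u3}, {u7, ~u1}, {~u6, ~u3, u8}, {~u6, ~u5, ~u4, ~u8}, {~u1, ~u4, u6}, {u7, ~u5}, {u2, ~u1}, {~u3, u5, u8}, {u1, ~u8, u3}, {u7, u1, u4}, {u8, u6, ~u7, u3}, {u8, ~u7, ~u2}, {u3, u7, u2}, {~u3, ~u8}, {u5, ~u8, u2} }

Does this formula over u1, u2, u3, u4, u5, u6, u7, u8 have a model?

Satisfiable

Branch on u3: set u3 = 0.
(u6) alone gives u6 = 1.
Branch on u7: set u7 = 0.
(~u8) alone gives u8 = 0.
(~u1) alone gives u1 = 0.
(~u5) alone gives u5 = 0.
(u2) alone gives u2 = 1.
(u4) alone gives u4 = 1.
All clauses are satisfied.
A satisfying assignment: u1: 0; u2: 1; u3: 0; u4: 1; u5: 0; u6: 1; u7: 0; u8: 0.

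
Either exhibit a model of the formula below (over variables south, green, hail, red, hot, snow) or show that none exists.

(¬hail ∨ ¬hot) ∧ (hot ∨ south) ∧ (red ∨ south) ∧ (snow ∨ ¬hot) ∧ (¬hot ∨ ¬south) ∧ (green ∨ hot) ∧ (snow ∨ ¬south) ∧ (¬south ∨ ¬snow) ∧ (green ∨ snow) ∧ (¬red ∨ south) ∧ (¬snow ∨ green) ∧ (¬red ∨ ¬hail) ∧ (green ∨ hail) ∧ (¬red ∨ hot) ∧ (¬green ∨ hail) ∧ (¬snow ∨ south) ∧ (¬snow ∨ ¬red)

UNSATISFIABLE

Try hail = False.
The clause (green) is unit, so green = True.
That conflicts with the unit clause (¬green).
That branch fails; take hail = True instead.
The clause (¬hot) is unit, so hot = False.
The clause (south) is unit, so south = True.
The clause (green) is unit, so green = True.
The clause (snow) is unit, so snow = True.
That conflicts with the unit clause (¬snow).
Both values of hail lead to a conflict.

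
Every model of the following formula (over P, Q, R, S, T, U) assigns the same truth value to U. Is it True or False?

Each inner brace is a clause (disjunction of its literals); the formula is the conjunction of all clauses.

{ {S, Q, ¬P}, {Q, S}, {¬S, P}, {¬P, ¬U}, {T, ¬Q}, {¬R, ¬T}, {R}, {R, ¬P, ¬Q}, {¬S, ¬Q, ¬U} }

Suppose U = True.
From the singleton clause (¬P), P = False.
From the singleton clause (¬S), S = False.
From the singleton clause (Q), Q = True.
From the singleton clause (T), T = True.
From the singleton clause (¬R), R = False.
That conflicts with the unit clause (R).
So every satisfying assignment has U = False.

False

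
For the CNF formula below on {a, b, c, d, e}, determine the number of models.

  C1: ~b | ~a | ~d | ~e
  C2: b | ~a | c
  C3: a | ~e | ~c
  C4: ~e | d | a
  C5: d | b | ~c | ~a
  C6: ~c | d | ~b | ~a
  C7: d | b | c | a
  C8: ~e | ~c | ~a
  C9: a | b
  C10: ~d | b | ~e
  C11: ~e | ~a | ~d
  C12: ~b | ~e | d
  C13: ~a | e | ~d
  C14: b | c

There are 2^5 = 32 truth assignments over (a, b, c, d, e).
Split on a. With a = 1, the clauses containing a are satisfied and ~a drops from the rest; 1 of the 2^4 = 16 assignments to the other variables satisfy what remains.
With a = 0, by the same count on the reduced clause set, 5 assignments work.
(One model: a=F, b=T, c=F, d=F, e=F.)
Total: 1 + 5 = 6.

6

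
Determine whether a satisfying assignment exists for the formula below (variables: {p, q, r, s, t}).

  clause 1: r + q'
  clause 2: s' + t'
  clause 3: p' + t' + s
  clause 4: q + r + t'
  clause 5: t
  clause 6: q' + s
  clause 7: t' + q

No, unsatisfiable

The clause (t) is unit, so t = 1.
The clause (s') is unit, so s = 0.
The clause (p') is unit, so p = 0.
The clause (q') is unit, so q = 0.
But (q) is also a unit clause — contradiction.
No assignment satisfies every clause.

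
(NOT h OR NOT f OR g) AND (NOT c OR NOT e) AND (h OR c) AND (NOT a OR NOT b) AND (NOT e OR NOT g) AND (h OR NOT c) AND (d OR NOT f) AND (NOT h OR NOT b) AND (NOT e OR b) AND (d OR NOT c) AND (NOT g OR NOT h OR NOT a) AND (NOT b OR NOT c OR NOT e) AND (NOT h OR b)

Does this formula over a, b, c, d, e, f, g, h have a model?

Case c = false:
(h) alone gives h = true.
(NOT b) alone gives b = false.
That conflicts with the unit clause (b).
Backtrack on c: now try c = true.
(NOT e) alone gives e = false.
(h) alone gives h = true.
(NOT b) alone gives b = false.
That conflicts with the unit clause (b).
Neither c = true nor c = false works.
No assignment satisfies every clause.

No, unsatisfiable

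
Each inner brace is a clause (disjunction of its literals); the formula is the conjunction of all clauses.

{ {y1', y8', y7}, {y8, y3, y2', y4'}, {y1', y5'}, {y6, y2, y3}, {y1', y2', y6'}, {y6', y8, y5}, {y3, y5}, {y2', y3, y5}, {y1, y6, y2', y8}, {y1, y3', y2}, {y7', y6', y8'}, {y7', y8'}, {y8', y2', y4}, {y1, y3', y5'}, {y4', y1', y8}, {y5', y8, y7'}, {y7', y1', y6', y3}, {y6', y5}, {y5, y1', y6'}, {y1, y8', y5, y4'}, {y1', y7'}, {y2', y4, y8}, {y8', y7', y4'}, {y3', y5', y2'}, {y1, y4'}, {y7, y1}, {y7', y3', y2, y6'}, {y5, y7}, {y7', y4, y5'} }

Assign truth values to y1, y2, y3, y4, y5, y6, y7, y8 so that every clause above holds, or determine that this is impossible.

Try y1 = 0.
Unit clause (y4') forces y4 = 0.
Unit clause (y7) forces y7 = 1.
Unit clause (y8') forces y8 = 0.
Unit clause (y5') forces y5 = 0.
Unit clause (y6') forces y6 = 0.
Unit clause (y3) forces y3 = 1.
Unit clause (y2') forces y2 = 0.
But (y2) is also a unit clause — contradiction.
Backtrack on y1: now try y1 = 1.
Unit clause (y5') forces y5 = 0.
Unit clause (y3) forces y3 = 1.
Unit clause (y6') forces y6 = 0.
Unit clause (y7') forces y7 = 0.
But (y7) is also a unit clause — contradiction.
Neither y1 = 1 nor y1 = 0 works.

UNSATISFIABLE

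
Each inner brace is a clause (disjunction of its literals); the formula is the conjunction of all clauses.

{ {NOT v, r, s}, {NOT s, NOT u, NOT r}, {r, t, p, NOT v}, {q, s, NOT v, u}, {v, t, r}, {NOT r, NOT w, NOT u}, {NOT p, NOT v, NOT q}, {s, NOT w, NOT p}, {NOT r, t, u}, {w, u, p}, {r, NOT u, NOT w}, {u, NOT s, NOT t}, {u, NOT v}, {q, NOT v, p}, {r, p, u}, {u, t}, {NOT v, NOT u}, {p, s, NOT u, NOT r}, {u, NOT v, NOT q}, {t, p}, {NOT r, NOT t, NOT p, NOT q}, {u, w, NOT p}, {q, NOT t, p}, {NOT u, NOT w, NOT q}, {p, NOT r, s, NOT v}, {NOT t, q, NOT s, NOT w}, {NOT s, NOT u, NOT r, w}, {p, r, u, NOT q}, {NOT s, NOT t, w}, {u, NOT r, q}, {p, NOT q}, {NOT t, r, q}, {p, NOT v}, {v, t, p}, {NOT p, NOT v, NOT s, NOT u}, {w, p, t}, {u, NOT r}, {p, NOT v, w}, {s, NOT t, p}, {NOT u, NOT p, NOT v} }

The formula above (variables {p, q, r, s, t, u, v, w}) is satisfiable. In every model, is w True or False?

Suppose w = true.
Branch on r: set r = false.
The clause (NOT u) is unit, so u = false.
The clause (NOT v) is unit, so v = false.
The clause (t) is unit, so t = true.
The clause (NOT s) is unit, so s = false.
The clause (NOT p) is unit, so p = false.
Now (p) is unsatisfied and unit — conflict.
Undo r and try r = true.
The clause (NOT u) is unit, so u = false.
Now (u) is unsatisfied and unit — conflict.
Either choice for r ends in contradiction.
So every satisfying assignment has w = False.

False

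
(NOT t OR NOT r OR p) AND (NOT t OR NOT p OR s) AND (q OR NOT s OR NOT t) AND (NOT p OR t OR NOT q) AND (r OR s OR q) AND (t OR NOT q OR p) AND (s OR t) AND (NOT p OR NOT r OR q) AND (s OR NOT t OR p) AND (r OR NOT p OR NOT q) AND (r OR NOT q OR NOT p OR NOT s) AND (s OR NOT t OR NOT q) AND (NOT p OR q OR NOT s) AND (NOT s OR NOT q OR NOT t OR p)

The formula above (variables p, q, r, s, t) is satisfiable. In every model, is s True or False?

True

Suppose s = false.
Unit clause (t) forces t = true.
Unit clause (NOT p) forces p = false.
Now (p) is unsatisfied and unit — conflict.
So every satisfying assignment has s = True.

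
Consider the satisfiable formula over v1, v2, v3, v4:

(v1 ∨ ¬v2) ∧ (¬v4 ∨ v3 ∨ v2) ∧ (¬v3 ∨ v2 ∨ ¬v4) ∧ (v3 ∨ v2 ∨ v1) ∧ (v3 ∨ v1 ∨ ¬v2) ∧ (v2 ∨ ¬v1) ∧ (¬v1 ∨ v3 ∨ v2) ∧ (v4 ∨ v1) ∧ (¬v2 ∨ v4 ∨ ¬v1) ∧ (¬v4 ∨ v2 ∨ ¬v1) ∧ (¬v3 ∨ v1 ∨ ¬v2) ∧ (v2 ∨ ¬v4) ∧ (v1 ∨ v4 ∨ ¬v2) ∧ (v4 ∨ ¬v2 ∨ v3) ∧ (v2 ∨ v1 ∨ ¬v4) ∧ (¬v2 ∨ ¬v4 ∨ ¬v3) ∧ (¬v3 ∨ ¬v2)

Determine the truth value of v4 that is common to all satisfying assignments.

Suppose v4 = False.
(v1) alone gives v1 = True.
(v2) alone gives v2 = True.
But (¬v2) is also a unit clause — contradiction.
So every satisfying assignment has v4 = True.

True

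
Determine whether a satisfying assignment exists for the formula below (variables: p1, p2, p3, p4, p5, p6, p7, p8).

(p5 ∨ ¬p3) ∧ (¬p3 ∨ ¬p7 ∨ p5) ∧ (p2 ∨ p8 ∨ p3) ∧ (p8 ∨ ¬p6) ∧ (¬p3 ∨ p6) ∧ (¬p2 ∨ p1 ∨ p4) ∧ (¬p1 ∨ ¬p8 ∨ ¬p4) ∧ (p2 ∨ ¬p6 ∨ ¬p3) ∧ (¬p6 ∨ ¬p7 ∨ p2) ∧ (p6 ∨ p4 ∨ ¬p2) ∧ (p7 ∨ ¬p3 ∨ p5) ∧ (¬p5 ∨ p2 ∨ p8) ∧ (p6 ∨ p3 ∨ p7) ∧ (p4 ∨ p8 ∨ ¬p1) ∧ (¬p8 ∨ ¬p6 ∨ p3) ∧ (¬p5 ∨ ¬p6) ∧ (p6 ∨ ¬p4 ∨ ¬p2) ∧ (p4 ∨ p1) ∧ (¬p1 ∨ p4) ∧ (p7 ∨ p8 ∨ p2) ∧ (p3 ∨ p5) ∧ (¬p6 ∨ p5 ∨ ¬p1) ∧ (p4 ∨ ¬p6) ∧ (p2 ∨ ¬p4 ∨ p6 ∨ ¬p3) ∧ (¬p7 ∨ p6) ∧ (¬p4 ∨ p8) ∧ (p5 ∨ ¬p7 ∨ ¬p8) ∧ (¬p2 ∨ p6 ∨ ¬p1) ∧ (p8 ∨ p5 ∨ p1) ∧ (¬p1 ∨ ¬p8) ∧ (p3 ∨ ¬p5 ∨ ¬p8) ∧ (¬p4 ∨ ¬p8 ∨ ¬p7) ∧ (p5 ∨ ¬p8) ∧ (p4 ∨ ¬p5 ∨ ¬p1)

Branch on p5: set p5 = True.
(¬p6) alone gives p6 = False.
(¬p3) alone gives p3 = False.
(p7) alone gives p7 = True.
But (¬p7) is also a unit clause — contradiction.
So p5 must be the other value — set p5 = False.
(¬p3) alone gives p3 = False.
But (p3) is also a unit clause — contradiction.
Either choice for p5 ends in contradiction.
No assignment satisfies every clause.

No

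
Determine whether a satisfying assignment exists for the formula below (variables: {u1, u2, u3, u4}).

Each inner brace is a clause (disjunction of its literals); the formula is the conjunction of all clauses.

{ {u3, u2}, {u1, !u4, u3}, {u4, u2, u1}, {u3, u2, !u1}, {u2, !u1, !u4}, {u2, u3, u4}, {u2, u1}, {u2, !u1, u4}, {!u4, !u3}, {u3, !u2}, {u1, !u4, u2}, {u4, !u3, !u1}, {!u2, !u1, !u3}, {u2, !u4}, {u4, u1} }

Case u3 = true:
From the singleton clause (!u4), u4 = false.
From the singleton clause (!u1), u1 = false.
Now (u1) is unsatisfied and unit — conflict.
Backtrack on u3: now try u3 = false.
From the singleton clause (u2), u2 = true.
Now (!u2) is unsatisfied and unit — conflict.
Both values of u3 lead to a conflict.
No assignment satisfies every clause.

No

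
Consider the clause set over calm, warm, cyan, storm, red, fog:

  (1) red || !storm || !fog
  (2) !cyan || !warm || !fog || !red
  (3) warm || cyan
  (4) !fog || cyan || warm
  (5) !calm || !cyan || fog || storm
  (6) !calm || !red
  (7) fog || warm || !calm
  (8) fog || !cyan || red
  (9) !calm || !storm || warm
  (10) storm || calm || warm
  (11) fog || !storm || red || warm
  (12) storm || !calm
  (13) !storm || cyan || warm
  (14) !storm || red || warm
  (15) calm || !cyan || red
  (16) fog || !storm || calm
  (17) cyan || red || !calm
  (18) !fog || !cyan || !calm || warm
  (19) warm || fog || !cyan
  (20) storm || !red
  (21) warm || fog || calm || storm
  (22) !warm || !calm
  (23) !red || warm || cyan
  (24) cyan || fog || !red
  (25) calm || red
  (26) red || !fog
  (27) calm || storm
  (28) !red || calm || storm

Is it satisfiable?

Try warm = false.
Unit clause (cyan) forces cyan = true.
Unit clause (fog) forces fog = true.
Unit clause (!calm) forces calm = false.
Unit clause (storm) forces storm = true.
Unit clause (red) forces red = true.
All clauses are satisfied.
A satisfying assignment: calm ↦ false, warm ↦ false, cyan ↦ true, storm ↦ true, red ↦ true, fog ↦ true.

Yes, satisfiable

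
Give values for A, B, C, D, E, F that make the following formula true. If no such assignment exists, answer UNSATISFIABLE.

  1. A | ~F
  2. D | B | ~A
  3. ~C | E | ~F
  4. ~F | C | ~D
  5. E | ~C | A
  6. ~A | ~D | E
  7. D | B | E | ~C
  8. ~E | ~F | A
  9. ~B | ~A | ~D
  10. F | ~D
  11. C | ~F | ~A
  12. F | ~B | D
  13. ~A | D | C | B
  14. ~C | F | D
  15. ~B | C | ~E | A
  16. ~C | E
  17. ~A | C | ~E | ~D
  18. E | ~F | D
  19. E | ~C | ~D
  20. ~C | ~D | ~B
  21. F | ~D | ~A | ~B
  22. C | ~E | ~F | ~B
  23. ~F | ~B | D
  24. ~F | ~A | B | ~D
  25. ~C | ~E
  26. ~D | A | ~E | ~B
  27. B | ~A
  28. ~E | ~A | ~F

Branch on A: set A = 0.
From the singleton clause (~F), F = 0.
From the singleton clause (~D), D = 0.
From the singleton clause (~B), B = 0.
From the singleton clause (~C), C = 0.
All clauses hold; E can take either value.

A: 0, B: 0, C: 0, D: 0, E: 0, F: 0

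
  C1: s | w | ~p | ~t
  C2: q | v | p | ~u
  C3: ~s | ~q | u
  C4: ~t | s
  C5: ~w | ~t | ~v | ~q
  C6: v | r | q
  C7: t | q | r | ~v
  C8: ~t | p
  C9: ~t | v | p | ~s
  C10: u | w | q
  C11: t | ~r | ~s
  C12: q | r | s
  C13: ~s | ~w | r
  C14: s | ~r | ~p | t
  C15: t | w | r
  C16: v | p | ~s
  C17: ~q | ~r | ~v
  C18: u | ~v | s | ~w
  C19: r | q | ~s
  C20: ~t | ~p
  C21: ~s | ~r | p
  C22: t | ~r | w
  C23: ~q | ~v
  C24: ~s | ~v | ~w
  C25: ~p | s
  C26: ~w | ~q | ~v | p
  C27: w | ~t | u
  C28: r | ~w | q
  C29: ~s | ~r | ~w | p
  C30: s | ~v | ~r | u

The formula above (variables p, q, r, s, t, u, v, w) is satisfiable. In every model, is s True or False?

Suppose s = 1.
Case q = 0:
(r) alone gives r = 1.
(t) alone gives t = 1.
(p) alone gives p = 1.
That conflicts with the unit clause (~p).
That branch fails; take q = 1 instead.
(u) alone gives u = 1.
(~v) alone gives v = 0.
(p) alone gives p = 1.
(~t) alone gives t = 0.
(~r) alone gives r = 0.
(~w) alone gives w = 0.
That conflicts with the unit clause (w).
Both values of q lead to a conflict.
So every satisfying assignment has s = False.

False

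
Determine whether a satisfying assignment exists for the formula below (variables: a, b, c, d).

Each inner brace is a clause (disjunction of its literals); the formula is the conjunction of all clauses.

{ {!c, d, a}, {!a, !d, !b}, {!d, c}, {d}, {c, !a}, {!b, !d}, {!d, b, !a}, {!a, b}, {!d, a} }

Unsatisfiable

Unit clause (d) forces d = true.
Unit clause (c) forces c = true.
Unit clause (!b) forces b = false.
Unit clause (!a) forces a = false.
But (a) is also a unit clause — contradiction.
No assignment satisfies every clause.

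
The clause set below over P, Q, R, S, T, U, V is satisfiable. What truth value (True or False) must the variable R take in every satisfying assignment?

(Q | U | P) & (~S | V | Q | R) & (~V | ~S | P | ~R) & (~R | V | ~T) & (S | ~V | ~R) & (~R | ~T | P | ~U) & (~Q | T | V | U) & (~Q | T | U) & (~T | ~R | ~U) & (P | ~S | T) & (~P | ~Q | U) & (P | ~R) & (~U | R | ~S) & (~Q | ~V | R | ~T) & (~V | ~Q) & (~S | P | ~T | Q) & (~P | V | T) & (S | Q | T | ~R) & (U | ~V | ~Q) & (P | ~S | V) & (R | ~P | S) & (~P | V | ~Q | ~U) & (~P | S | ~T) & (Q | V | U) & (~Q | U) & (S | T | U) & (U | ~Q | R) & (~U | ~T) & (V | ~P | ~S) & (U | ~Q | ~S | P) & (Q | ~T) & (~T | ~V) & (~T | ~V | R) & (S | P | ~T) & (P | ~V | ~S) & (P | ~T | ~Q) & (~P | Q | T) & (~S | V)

Suppose R = 1.
Unit clause (P) forces P = 1.
Suppose V = 1.
Unit clause (S) forces S = 1.
Unit clause (~Q) forces Q = 0.
Unit clause (~T) forces T = 0.
Now (T) is unsatisfied and unit — conflict.
That branch fails; take V = 0 instead.
Unit clause (~T) forces T = 0.
Now (T) is unsatisfied and unit — conflict.
Neither V = 1 nor V = 0 works.
So every satisfying assignment has R = False.

False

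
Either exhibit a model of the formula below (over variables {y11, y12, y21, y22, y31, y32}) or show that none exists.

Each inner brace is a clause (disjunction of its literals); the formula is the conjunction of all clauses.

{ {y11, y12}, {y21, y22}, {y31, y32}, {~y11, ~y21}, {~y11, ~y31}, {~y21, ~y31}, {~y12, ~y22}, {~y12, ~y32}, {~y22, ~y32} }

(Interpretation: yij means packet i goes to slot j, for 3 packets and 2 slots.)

Branch on y11: set y11 = 1.
Unit clause (~y21) forces y21 = 0.
Unit clause (y22) forces y22 = 1.
Unit clause (~y31) forces y31 = 0.
Unit clause (y32) forces y32 = 1.
But (~y32) is also a unit clause — contradiction.
Backtrack on y11: now try y11 = 0.
Unit clause (y12) forces y12 = 1.
Unit clause (~y22) forces y22 = 0.
Unit clause (y21) forces y21 = 1.
Unit clause (~y31) forces y31 = 0.
Unit clause (y32) forces y32 = 1.
But (~y32) is also a unit clause — contradiction.
Neither y11 = 1 nor y11 = 0 works.

UNSATISFIABLE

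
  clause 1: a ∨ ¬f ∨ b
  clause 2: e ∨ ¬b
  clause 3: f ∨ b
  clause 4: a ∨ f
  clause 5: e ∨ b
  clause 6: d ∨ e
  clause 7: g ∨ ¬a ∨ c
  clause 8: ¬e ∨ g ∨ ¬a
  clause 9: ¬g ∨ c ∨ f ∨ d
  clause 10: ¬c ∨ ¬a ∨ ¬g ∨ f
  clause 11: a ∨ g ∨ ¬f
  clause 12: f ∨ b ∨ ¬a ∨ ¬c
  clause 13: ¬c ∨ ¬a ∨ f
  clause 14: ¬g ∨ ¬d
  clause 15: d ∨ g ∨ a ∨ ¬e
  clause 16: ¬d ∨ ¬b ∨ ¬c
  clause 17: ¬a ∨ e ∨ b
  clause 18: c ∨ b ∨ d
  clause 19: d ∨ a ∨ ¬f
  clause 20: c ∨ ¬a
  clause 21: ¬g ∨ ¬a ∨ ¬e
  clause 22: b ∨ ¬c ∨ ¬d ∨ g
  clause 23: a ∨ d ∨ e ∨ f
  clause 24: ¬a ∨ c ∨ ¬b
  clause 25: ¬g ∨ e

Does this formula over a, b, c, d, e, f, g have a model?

Suppose e = True.
Suppose f = True.
Suppose a = True.
(g) alone gives g = True.
Now (¬g) is unsatisfied and unit — conflict.
Backtrack on a: now try a = False.
(b) alone gives b = True.
(g) alone gives g = True.
(¬d) alone gives d = False.
Now (d) is unsatisfied and unit — conflict.
Either choice for a ends in contradiction.
Backtrack on f: now try f = False.
(b) alone gives b = True.
(a) alone gives a = True.
(g) alone gives g = True.
Now (¬g) is unsatisfied and unit — conflict.
Either choice for f ends in contradiction.
Backtrack on e: now try e = False.
(¬b) alone gives b = False.
Now (b) is unsatisfied and unit — conflict.
Either choice for e ends in contradiction.
No assignment satisfies every clause.

No, unsatisfiable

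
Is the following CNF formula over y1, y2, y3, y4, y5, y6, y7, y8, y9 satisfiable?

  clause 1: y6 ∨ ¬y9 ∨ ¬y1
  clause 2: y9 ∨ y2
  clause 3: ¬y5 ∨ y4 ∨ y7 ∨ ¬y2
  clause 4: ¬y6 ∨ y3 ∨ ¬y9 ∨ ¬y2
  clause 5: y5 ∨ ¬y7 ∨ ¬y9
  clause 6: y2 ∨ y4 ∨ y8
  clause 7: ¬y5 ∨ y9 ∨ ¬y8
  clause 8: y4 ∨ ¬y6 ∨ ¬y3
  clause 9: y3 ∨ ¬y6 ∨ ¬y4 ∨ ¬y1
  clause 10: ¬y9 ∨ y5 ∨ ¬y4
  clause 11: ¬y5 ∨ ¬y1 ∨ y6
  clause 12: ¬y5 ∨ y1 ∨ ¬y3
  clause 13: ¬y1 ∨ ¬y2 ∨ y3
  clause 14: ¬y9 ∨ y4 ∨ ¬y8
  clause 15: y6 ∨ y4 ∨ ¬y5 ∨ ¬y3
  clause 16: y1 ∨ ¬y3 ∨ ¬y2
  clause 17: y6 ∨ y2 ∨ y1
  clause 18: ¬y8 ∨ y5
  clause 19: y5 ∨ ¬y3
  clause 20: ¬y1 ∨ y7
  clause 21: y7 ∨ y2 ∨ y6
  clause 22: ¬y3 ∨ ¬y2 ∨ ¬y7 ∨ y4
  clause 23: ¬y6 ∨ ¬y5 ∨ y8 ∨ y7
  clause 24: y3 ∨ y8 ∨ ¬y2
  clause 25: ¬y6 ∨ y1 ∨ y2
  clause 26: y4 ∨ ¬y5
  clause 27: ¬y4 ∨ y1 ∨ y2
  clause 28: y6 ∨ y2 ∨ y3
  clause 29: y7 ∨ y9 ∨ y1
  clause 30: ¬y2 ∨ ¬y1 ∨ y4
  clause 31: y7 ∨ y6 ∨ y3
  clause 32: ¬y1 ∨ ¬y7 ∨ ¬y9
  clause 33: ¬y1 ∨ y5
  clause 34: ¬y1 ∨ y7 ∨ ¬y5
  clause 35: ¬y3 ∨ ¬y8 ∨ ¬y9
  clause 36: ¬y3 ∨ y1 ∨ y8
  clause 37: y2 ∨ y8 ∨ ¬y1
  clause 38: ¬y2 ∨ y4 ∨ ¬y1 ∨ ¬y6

Satisfiable

Branch on y9: set y9 = False.
From the singleton clause (y2), y2 = True.
Branch on y5: set y5 = True.
From the singleton clause (¬y8), y8 = False.
From the singleton clause (y3), y3 = True.
From the singleton clause (y1), y1 = True.
From the singleton clause (y6), y6 = True.
From the singleton clause (y4), y4 = True.
From the singleton clause (y7), y7 = True.
All clauses are satisfied.
A satisfying assignment: y1=True, y2=True, y3=True, y4=True, y5=True, y6=True, y7=True, y8=False, y9=False.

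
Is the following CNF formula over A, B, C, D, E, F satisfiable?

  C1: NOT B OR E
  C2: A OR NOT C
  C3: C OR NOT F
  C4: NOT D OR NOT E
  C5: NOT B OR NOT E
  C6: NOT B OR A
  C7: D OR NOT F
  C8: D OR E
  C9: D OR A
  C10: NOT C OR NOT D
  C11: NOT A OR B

Yes, satisfiable

Suppose B = false.
(NOT A) alone gives A = false.
(NOT C) alone gives C = false.
(NOT F) alone gives F = false.
(D) alone gives D = true.
(NOT E) alone gives E = false.
This assignment satisfies each clause.
A satisfying assignment: A ↦ false; B ↦ false; C ↦ false; D ↦ true; E ↦ false; F ↦ false.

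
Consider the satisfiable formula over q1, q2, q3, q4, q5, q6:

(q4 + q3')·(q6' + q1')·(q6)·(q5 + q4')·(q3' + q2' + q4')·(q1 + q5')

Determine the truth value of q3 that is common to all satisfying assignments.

False

Suppose q3 = 1.
(q4) alone gives q4 = 1.
(q6) alone gives q6 = 1.
(q1') alone gives q1 = 0.
(q5) alone gives q5 = 1.
But (q5') is also a unit clause — contradiction.
So every satisfying assignment has q3 = False.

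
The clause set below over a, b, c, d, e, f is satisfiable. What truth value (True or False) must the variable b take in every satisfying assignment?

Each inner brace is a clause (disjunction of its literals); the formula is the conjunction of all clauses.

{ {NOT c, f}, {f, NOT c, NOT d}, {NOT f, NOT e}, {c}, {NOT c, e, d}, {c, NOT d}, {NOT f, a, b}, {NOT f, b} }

True

Suppose b = false.
(c) alone gives c = true.
(f) alone gives f = true.
That conflicts with the unit clause (NOT f).
So every satisfying assignment has b = True.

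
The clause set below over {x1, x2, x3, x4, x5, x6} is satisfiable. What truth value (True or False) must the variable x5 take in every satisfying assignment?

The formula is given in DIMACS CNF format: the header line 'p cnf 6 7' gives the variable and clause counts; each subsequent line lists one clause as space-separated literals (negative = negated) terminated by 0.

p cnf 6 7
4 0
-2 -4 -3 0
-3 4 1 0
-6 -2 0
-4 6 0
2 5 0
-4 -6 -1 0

Suppose x5 = False.
The clause (x4) is unit, so x4 = True.
The clause (x6) is unit, so x6 = True.
The clause (¬x2) is unit, so x2 = False.
That conflicts with the unit clause (x2).
So every satisfying assignment has x5 = True.

True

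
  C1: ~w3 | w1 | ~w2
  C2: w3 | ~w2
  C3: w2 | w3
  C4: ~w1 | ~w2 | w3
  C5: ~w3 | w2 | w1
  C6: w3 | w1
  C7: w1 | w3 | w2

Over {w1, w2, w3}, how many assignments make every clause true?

There are 2^3 = 8 truth assignments over (w1, w2, w3).
Check each against the 7 clauses (columns in the order w1, w2, w3):
  F F F  ✗ fails (w2 | w3)
  F F T  ✗ fails (~w3 | w2 | w1)
  F T F  ✗ fails (w3 | ~w2)
  F T T  ✗ fails (~w3 | w1 | ~w2)
  T F F  ✗ fails (w2 | w3)
  T F T  ✓ satisfies all
  T T F  ✗ fails (w3 | ~w2)
  T T T  ✓ satisfies all
2 of the 8 rows are models.

2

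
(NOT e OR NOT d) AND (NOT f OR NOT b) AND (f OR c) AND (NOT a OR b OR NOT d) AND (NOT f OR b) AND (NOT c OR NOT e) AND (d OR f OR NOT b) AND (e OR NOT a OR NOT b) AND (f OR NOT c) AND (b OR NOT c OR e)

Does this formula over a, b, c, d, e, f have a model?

Case e = false:
Case f = false:
From the singleton clause (c), c = true.
Now (NOT c) is unsatisfied and unit — conflict.
Backtrack on f: now try f = true.
From the singleton clause (NOT b), b = false.
Now (b) is unsatisfied and unit — conflict.
Either choice for f ends in contradiction.
Backtrack on e: now try e = true.
From the singleton clause (NOT d), d = false.
From the singleton clause (NOT c), c = false.
From the singleton clause (f), f = true.
From the singleton clause (NOT b), b = false.
Now (b) is unsatisfied and unit — conflict.
Either choice for e ends in contradiction.
No assignment satisfies every clause.

Unsatisfiable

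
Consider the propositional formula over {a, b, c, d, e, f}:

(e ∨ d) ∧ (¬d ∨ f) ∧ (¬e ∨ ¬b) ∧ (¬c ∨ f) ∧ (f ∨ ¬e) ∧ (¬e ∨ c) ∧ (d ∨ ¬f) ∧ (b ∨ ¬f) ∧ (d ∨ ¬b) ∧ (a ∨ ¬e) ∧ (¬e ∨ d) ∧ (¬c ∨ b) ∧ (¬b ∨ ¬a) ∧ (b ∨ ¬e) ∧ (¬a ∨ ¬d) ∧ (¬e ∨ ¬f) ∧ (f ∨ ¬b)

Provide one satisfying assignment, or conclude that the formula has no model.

Try e = False.
Unit clause (d) forces d = True.
Unit clause (f) forces f = True.
Unit clause (b) forces b = True.
Unit clause (¬a) forces a = False.
All clauses hold; c can take either value.

a ↦ False, b ↦ True, c ↦ False, d ↦ True, e ↦ False, f ↦ True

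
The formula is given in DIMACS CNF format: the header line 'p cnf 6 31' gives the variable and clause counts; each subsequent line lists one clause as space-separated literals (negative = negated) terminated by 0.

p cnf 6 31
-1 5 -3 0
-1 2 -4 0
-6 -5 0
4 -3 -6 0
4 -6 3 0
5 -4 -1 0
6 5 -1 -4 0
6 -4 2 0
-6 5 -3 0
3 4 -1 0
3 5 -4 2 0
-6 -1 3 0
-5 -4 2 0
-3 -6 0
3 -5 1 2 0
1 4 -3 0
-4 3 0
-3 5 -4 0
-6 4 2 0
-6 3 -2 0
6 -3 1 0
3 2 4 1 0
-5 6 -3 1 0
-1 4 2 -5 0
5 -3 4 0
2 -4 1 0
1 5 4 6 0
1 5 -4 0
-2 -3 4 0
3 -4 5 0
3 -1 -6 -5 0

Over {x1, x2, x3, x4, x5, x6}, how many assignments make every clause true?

2

There are 2^6 = 64 truth assignments over (x1, x2, x3, x4, x5, x6).
Split on x6. With x6 = True, the clauses containing x6 are satisfied and ¬x6 drops from the rest; 0 of the 2^5 = 32 assignments to the other variables satisfy what remains.
With x6 = False, by the same count on the reduced clause set, 2 assignments work.
Total: 0 + 2 = 2.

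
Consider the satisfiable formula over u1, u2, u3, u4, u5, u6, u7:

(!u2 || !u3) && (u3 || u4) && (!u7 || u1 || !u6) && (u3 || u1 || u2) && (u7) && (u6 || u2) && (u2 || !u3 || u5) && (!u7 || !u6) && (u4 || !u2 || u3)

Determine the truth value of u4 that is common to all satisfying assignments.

Suppose u4 = false.
Unit clause (u3) forces u3 = true.
Unit clause (!u2) forces u2 = false.
Unit clause (u7) forces u7 = true.
Unit clause (u6) forces u6 = true.
That conflicts with the unit clause (!u6).
So every satisfying assignment has u4 = True.

True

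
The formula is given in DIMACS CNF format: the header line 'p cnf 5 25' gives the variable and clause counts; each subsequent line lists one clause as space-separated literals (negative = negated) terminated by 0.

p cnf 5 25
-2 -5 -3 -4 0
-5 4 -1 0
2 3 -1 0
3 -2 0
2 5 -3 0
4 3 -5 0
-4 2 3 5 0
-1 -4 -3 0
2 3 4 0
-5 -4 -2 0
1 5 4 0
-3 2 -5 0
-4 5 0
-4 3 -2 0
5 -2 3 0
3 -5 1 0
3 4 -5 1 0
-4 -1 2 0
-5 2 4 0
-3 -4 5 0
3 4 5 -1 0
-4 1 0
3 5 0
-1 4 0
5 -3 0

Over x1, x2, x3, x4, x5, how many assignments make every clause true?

There are 2^5 = 32 truth assignments over (x1, x2, x3, x4, x5).
Split on x3. With x3 = True, the clauses containing x3 are satisfied and ¬x3 drops from the rest; 1 of the 2^4 = 16 assignments to the other variables satisfy what remains.
With x3 = False, by the same count on the reduced clause set, 0 assignments work.
(One model: x1=F, x2=T, x3=T, x4=F, x5=T.)
Total: 1 + 0 = 1.

1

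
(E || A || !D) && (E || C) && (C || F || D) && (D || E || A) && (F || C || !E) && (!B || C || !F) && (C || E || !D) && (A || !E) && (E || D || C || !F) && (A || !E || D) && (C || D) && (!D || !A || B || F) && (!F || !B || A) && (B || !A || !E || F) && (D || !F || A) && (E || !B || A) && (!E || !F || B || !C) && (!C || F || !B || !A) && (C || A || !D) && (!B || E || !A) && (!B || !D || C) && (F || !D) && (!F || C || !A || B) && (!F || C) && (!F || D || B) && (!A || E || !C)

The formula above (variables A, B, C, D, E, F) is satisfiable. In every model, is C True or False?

True

Suppose C = false.
From the singleton clause (E), E = true.
From the singleton clause (F), F = true.
Now (!F) is unsatisfied and unit — conflict.
So every satisfying assignment has C = True.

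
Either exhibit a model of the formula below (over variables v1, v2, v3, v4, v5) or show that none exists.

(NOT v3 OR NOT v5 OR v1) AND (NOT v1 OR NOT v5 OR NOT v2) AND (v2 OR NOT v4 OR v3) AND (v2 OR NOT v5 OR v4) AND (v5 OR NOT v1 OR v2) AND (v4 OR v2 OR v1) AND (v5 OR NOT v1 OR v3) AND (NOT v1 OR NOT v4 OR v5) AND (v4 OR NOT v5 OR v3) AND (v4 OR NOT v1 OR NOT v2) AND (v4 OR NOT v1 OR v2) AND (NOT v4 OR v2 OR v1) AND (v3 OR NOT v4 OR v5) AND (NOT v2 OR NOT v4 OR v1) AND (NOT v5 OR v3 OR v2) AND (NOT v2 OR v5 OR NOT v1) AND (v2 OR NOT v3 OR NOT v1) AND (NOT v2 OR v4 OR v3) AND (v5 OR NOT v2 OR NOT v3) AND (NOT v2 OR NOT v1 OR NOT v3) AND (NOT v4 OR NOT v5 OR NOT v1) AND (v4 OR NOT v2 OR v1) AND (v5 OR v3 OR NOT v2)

UNSATISFIABLE

Case v3 = false:
Case v2 = true:
Unit clause (v4) forces v4 = true.
Unit clause (v5) forces v5 = true.
Unit clause (NOT v1) forces v1 = false.
But (v1) is also a unit clause — contradiction.
Backtrack on v2: now try v2 = false.
Unit clause (NOT v4) forces v4 = false.
Unit clause (NOT v5) forces v5 = false.
Unit clause (NOT v1) forces v1 = false.
But (v1) is also a unit clause — contradiction.
Both values of v2 lead to a conflict.
Backtrack on v3: now try v3 = true.
Case v5 = false:
Unit clause (NOT v2) forces v2 = false.
Unit clause (NOT v1) forces v1 = false.
Unit clause (v4) forces v4 = true.
But (NOT v4) is also a unit clause — contradiction.
Backtrack on v5: now try v5 = true.
Unit clause (v1) forces v1 = true.
Unit clause (NOT v2) forces v2 = false.
But (v2) is also a unit clause — contradiction.
Both values of v5 lead to a conflict.
Both values of v3 lead to a conflict.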